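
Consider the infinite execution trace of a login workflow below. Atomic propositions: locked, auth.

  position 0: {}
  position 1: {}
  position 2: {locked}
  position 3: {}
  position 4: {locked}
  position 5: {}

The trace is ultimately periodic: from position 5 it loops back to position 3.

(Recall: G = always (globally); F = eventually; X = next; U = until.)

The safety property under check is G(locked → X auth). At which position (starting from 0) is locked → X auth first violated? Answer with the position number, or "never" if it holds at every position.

2

Check locked → X auth at each position in order: 0 ✓, 1 ✓.
At position 2 the labels are {locked} and the next position 3 has {}, so locked → X auth is false there. This is the first violation.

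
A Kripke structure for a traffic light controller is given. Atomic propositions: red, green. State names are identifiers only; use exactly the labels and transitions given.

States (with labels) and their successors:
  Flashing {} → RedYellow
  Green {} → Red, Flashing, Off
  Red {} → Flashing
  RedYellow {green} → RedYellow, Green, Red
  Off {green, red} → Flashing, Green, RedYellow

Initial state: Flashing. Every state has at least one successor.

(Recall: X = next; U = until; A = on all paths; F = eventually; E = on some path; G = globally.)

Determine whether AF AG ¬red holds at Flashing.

Does not hold

States satisfying AG ¬red: ∅.
States satisfying AF AG ¬red: ∅.
There is a path from Flashing along which AG ¬red never holds.
Flashing ∉ Sat(AF AG ¬red).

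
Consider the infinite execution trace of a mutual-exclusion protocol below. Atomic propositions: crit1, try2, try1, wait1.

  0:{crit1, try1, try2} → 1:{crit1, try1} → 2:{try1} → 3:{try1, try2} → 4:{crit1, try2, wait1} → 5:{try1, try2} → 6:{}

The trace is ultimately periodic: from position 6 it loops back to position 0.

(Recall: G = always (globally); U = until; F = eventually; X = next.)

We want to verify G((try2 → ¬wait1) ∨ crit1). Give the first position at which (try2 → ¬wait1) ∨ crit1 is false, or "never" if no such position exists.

never

(try2 → ¬wait1) ∨ crit1 holds at every position 0..6, and those are all the positions the trace ever visits, so the invariant G((try2 → ¬wait1) ∨ crit1) is never violated.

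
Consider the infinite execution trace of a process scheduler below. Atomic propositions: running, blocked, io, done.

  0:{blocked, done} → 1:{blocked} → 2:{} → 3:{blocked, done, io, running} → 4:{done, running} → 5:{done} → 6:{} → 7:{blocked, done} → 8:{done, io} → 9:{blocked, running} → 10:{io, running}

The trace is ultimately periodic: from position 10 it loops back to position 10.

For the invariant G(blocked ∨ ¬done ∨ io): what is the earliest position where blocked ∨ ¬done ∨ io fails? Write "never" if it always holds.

Check blocked ∨ ¬done ∨ io at each position in order: 0 ✓, 1 ✓, 2 ✓, 3 ✓.
At position 4 the labels are {done, running}, so blocked ∨ ¬done ∨ io is false there. This is the first violation.

4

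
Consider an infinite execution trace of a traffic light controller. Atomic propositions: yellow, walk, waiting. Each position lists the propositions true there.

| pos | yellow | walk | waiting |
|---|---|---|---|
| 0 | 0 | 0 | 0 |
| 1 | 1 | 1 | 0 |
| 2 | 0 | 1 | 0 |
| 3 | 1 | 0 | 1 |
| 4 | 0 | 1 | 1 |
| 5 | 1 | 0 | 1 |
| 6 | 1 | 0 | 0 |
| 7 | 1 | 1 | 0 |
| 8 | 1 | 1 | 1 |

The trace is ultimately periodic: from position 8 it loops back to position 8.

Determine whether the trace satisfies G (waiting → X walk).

waiting → X walk must hold at every position from 0 onward. It fails at position 4, so G (waiting → X walk) is false.
Positions where waiting holds: 3, 4, 5, 8.
Check X walk at each: 3→ok, 4→fails, 5→fails, 8→ok.

No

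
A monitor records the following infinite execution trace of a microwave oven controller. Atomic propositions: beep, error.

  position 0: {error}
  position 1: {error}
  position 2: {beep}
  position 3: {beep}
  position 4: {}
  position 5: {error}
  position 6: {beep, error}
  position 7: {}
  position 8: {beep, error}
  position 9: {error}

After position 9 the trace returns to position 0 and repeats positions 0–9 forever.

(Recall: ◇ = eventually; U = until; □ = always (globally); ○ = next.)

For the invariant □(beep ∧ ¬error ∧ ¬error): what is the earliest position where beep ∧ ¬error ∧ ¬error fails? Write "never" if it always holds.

At position 0 the labels are {error}, so beep ∧ ¬error ∧ ¬error is false there. This is the first violation.

0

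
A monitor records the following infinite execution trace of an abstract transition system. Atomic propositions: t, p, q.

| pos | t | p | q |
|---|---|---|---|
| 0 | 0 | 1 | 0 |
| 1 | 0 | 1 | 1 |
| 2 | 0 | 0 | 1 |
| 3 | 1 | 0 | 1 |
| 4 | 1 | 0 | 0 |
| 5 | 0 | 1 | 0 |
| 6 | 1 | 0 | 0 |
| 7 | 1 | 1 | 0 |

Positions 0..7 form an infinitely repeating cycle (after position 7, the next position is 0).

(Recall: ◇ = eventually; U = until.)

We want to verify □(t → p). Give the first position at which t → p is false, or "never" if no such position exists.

3

Check t → p at each position in order: 0 ✓, 1 ✓, 2 ✓.
At position 3 the labels are {q, t}, so t → p is false there. This is the first violation.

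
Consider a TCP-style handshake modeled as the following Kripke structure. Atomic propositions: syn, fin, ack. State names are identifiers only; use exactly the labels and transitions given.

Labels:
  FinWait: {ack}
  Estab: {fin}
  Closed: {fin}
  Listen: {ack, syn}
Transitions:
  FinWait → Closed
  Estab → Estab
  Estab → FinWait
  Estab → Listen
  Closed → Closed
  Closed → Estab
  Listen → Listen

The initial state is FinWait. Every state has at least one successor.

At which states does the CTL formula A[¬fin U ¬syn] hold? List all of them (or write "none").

{FinWait, Estab, Closed}

States satisfying ¬fin: {FinWait, Listen}.
States satisfying ¬syn: {FinWait, Estab, Closed}.
States satisfying A[¬fin U ¬syn]: {FinWait, Estab, Closed}.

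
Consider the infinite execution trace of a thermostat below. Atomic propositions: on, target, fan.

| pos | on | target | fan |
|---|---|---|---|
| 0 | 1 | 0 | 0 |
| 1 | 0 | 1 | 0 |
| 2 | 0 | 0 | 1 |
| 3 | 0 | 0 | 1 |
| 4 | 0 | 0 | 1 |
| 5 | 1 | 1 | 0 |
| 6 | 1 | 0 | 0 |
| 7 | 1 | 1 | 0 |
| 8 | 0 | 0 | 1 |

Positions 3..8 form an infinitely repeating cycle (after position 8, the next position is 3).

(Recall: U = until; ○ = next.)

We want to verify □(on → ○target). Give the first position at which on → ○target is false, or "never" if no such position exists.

Check on → ○target at each position in order: 0 ✓, 1 ✓, 2 ✓, 3 ✓, 4 ✓.
At position 5 the labels are {on, target} and the next position 6 has {on}, so on → ○target is false there. This is the first violation.

5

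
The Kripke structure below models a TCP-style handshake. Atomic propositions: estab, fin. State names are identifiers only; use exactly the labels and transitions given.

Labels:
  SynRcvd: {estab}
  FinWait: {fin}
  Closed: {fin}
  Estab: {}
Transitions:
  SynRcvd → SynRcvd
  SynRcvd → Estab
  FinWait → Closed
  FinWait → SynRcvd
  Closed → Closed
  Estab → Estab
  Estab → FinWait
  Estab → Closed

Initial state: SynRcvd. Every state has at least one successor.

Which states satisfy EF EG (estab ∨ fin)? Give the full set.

States satisfying EG (estab ∨ fin): {SynRcvd, FinWait, Closed}.
States satisfying EF EG (estab ∨ fin): {SynRcvd, FinWait, Closed, Estab}.

{SynRcvd, FinWait, Closed, Estab}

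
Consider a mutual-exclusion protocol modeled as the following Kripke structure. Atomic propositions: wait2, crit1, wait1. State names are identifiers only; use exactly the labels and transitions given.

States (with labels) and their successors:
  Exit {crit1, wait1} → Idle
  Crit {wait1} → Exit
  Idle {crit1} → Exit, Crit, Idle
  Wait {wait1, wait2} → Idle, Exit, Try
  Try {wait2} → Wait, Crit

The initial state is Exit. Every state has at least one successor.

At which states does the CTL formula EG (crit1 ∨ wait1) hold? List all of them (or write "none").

{Exit, Crit, Idle, Wait}

States satisfying crit1 ∨ wait1: {Exit, Crit, Idle, Wait}.
States satisfying EG (crit1 ∨ wait1): {Exit, Crit, Idle, Wait}.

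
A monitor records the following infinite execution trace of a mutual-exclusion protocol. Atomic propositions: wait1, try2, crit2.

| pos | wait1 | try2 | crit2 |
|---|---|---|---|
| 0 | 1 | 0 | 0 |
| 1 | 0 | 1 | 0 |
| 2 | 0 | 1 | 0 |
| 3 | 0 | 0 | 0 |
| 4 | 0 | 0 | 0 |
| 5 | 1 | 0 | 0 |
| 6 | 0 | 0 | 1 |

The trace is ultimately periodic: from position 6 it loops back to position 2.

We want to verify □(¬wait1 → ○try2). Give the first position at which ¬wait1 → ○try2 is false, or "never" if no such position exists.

Check ¬wait1 → ○try2 at each position in order: 0 ✓, 1 ✓.
At position 2 the labels are {try2} and the next position 3 has {}, so ¬wait1 → ○try2 is false there. This is the first violation.

2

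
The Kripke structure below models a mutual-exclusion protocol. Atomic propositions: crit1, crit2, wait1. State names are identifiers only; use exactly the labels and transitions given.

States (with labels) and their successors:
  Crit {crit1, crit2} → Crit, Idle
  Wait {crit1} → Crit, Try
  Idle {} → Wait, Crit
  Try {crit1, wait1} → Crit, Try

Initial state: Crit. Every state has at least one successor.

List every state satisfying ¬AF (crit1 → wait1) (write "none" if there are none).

{Crit, Wait}

States satisfying crit1 → wait1: {Idle, Try}.
States satisfying AF (crit1 → wait1): {Idle, Try}.
States satisfying ¬AF (crit1 → wait1): {Crit, Wait}.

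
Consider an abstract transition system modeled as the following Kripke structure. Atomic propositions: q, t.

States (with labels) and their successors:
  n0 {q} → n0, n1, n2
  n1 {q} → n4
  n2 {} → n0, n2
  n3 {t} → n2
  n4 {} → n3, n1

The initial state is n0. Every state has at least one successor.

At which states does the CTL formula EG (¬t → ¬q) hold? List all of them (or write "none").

States satisfying ¬t → ¬q: {n2, n3, n4}.
States satisfying EG (¬t → ¬q): {n2, n3, n4}.

{n2, n3, n4}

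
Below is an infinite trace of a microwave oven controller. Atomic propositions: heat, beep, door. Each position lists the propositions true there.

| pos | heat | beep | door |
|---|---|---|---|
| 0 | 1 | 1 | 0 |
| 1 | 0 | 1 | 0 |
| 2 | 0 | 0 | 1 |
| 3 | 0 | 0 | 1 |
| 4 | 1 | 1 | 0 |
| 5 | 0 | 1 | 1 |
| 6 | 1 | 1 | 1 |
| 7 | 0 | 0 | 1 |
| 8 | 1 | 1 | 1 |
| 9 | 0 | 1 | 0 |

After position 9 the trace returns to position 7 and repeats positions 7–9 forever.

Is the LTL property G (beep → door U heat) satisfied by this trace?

No

beep → door U heat must hold at every position from 0 onward. It fails at position 1, so G (beep → door U heat) is false.
Positions where beep holds: 0, 1, 4, 5, 6, 8, 9.
Check door U heat at each: 0→ok, 1→fails, 4→ok, 5→ok, 6→ok, 8→ok, 9→fails.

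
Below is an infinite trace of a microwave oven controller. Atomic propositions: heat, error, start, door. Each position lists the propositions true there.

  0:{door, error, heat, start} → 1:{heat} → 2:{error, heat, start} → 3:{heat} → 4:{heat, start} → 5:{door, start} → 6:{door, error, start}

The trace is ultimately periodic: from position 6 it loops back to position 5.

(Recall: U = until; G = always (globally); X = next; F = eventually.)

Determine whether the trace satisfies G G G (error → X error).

Does not hold

G G (error → X error) must hold at every position from 0 onward. It fails at position 0, so G G G (error → X error) is false.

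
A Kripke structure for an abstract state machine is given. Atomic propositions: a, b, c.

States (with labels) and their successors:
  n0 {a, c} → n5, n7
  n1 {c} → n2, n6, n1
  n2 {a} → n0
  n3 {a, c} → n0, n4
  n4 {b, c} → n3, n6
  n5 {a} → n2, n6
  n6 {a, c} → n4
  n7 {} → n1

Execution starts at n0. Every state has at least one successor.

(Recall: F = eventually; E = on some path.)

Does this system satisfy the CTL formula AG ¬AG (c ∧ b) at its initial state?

Yes

States satisfying ¬AG (c ∧ b): {n0, n1, n2, n3, n4, n5, n6, n7}.
States satisfying AG ¬AG (c ∧ b): {n0, n1, n2, n3, n4, n5, n6, n7}.
Every state reachable from n0 satisfies ¬AG (c ∧ b).
n0 ∈ Sat(AG ¬AG (c ∧ b)).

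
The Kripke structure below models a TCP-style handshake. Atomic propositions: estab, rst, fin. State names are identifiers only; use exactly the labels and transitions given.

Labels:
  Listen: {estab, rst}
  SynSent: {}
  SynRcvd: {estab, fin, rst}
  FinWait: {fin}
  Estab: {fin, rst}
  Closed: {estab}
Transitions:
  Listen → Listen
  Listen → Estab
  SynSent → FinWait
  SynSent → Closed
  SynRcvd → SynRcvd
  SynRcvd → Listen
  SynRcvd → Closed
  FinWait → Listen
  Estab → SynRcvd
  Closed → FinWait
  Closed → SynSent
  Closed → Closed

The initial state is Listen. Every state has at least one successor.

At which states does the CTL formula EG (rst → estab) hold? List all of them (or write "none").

{Listen, SynSent, SynRcvd, FinWait, Closed}

States satisfying rst → estab: {Listen, SynSent, SynRcvd, FinWait, Closed}.
States satisfying EG (rst → estab): {Listen, SynSent, SynRcvd, FinWait, Closed}.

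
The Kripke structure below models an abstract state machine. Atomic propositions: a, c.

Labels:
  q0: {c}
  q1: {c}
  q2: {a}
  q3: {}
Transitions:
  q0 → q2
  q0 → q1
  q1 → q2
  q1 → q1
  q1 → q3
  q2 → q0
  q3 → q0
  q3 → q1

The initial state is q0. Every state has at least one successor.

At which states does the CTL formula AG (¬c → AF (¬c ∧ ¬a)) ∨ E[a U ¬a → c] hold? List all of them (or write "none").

{q0, q1, q2}

States satisfying ¬c → AF (¬c ∧ ¬a): {q0, q1, q3}.
States satisfying AG (¬c → AF (¬c ∧ ¬a)): ∅.
States satisfying a: {q2}.
States satisfying ¬a → c: {q0, q1, q2}.
States satisfying E[a U ¬a → c]: {q0, q1, q2}.
States satisfying AG (¬c → AF (¬c ∧ ¬a)) ∨ E[a U ¬a → c]: {q0, q1, q2}.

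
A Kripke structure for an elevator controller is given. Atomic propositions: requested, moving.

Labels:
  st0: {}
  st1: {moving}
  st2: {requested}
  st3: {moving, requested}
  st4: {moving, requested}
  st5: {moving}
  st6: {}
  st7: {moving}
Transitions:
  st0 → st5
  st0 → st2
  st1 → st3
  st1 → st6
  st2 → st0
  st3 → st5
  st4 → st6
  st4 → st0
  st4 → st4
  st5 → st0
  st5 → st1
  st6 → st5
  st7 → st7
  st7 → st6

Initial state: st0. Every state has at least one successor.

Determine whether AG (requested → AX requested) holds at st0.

No

States satisfying requested → AX requested: {st0, st1, st5, st6, st7}.
States satisfying AG (requested → AX requested): ∅.
st2 is reachable from st0 and violates requested → AX requested, so AG fails at st0.
st0 ∉ Sat(AG (requested → AX requested)).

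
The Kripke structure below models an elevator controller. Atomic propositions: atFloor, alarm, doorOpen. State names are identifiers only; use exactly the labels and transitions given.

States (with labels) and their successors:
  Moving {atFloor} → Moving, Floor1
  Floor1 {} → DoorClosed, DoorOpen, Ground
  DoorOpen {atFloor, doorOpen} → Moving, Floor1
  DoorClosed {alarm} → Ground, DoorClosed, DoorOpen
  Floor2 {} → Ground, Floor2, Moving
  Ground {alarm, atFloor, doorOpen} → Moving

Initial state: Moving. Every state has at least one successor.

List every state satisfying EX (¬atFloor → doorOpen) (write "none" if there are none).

States satisfying ¬atFloor → doorOpen: {Moving, DoorOpen, Ground}.
States satisfying EX (¬atFloor → doorOpen): {Moving, Floor1, DoorOpen, DoorClosed, Floor2, Ground}.

{Moving, Floor1, DoorOpen, DoorClosed, Floor2, Ground}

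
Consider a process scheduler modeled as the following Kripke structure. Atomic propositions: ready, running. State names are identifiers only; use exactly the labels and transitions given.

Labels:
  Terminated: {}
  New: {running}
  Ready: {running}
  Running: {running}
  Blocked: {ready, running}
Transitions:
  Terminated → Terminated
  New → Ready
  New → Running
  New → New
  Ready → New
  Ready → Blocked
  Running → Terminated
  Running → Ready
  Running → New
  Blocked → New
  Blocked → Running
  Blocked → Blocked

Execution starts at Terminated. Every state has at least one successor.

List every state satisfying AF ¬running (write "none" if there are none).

{Terminated}

States satisfying ¬running: {Terminated}.
States satisfying AF ¬running: {Terminated}.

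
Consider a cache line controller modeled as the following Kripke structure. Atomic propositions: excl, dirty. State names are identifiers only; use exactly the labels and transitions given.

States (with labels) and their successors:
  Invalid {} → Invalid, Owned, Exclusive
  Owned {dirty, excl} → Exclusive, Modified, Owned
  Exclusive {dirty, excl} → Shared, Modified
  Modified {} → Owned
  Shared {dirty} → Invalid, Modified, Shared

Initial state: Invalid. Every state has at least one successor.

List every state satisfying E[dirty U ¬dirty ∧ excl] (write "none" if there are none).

States satisfying dirty: {Owned, Exclusive, Shared}.
States satisfying ¬dirty ∧ excl: ∅.
States satisfying E[dirty U ¬dirty ∧ excl]: ∅.

none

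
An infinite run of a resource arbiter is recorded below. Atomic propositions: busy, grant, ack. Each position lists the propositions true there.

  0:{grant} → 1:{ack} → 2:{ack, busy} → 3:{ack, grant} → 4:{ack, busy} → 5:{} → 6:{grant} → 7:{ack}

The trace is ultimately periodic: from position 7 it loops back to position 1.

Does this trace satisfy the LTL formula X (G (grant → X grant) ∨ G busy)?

Violated

The position after 0 is 1; G (grant → X grant) ∨ G busy is false there.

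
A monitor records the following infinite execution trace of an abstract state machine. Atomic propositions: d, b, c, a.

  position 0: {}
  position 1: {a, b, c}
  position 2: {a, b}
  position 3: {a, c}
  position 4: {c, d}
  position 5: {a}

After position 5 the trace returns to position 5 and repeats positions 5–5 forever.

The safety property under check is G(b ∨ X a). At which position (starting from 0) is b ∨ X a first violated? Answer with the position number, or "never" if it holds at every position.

Check b ∨ X a at each position in order: 0 ✓, 1 ✓, 2 ✓.
At position 3 the labels are {a, c} and the next position 4 has {c, d}, so b ∨ X a is false there. This is the first violation.

3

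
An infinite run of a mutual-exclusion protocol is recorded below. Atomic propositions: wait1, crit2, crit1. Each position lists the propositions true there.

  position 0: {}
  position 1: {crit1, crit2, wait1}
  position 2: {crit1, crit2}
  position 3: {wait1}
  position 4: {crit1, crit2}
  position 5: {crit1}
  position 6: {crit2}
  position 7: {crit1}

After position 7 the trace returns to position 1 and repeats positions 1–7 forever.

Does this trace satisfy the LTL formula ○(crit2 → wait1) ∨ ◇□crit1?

The position after 0 is 1; crit2 → wait1 is true there.
□crit1 is false at every position 0..7, so it never becomes true and ◇□crit1 fails.
At position 0: ○(crit2 → wait1) is true; ◇□crit1 is false; so ○(crit2 → wait1) ∨ ◇□crit1 is true.

Holds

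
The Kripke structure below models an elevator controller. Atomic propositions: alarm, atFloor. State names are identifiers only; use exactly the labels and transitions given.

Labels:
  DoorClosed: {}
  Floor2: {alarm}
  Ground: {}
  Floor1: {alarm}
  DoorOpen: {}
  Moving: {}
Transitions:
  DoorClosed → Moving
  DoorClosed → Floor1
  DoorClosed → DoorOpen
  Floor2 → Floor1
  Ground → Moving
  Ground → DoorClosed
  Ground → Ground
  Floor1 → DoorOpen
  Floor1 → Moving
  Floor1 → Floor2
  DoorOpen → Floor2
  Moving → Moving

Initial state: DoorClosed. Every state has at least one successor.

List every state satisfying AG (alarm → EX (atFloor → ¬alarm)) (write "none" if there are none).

States satisfying alarm → EX (atFloor → ¬alarm): {DoorClosed, Floor2, Ground, Floor1, DoorOpen, Moving}.
States satisfying AG (alarm → EX (atFloor → ¬alarm)): {DoorClosed, Floor2, Ground, Floor1, DoorOpen, Moving}.

{DoorClosed, Floor2, Ground, Floor1, DoorOpen, Moving}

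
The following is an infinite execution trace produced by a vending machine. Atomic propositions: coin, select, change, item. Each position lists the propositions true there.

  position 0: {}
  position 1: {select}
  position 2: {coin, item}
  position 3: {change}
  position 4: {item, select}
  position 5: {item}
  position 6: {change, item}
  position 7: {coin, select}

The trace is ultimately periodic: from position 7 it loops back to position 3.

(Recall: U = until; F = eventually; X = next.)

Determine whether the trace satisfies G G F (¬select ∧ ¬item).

G F (¬select ∧ ¬item) holds at every position 0..7, and those are all positions ever visited, so G G F (¬select ∧ ¬item) holds.

Yes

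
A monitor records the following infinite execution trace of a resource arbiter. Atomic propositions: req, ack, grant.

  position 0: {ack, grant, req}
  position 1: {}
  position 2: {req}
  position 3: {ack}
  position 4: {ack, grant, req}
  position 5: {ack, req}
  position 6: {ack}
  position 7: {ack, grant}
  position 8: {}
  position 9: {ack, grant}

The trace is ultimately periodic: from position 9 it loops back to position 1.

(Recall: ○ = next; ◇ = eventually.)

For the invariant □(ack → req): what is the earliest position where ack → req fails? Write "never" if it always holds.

3

Check ack → req at each position in order: 0 ✓, 1 ✓, 2 ✓.
At position 3 the labels are {ack}, so ack → req is false there. This is the first violation.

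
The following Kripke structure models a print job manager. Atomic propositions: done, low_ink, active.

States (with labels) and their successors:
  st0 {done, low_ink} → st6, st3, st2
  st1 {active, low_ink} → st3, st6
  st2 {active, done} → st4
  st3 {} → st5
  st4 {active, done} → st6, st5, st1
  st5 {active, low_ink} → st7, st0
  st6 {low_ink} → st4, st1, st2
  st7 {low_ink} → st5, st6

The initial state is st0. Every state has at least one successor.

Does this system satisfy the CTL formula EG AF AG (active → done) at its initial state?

States satisfying AF AG (active → done): ∅.
States satisfying EG AF AG (active → done): ∅.
No suitable path/successor from st0 witnesses the formula.
st0 ∉ Sat(EG AF AG (active → done)).

Does not hold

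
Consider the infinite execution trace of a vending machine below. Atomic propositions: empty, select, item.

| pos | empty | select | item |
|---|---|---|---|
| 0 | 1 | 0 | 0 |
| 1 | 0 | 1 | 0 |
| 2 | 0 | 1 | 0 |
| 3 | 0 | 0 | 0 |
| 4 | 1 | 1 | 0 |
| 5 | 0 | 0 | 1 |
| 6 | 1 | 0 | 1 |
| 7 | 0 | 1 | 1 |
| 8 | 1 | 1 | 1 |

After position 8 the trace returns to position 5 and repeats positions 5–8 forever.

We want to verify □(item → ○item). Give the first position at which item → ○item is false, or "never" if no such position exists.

never

item → ○item holds at every position 0..8, and those are all the positions the trace ever visits, so the invariant □(item → ○item) is never violated.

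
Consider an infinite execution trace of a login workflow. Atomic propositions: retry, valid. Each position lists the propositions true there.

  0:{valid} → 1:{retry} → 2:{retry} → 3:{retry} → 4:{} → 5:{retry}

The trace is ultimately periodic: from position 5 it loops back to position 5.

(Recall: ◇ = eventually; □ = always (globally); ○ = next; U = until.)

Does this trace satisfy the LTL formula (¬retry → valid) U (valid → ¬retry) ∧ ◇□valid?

Does not hold

Walking from position 0: valid → ¬retry first holds at position 0, and ¬retry → valid holds at every earlier position along the way, so (¬retry → valid) U (valid → ¬retry) holds.
□valid is false at every position 0..5, so it never becomes true and ◇□valid fails.
At position 0: (¬retry → valid) U (valid → ¬retry) is true; ◇□valid is false; so (¬retry → valid) U (valid → ¬retry) ∧ ◇□valid is false.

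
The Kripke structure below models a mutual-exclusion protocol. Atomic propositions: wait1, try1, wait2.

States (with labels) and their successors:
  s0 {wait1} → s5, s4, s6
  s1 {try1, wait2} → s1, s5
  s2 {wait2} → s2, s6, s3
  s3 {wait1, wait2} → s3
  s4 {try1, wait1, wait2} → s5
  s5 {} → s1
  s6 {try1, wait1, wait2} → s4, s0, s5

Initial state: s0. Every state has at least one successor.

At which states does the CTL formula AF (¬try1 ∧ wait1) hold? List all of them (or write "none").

States satisfying ¬try1 ∧ wait1: {s0, s3}.
States satisfying AF (¬try1 ∧ wait1): {s0, s3}.

{s0, s3}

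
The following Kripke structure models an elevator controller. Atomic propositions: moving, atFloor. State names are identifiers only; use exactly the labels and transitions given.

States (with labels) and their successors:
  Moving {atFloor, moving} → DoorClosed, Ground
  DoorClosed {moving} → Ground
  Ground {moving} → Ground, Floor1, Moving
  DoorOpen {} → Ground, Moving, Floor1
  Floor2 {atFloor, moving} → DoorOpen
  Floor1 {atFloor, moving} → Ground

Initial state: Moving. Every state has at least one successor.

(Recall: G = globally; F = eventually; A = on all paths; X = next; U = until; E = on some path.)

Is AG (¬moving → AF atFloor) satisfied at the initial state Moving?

Satisfied

States satisfying ¬moving → AF atFloor: {Moving, DoorClosed, Ground, Floor2, Floor1}.
States satisfying AG (¬moving → AF atFloor): {Moving, DoorClosed, Ground, Floor1}.
Every state reachable from Moving satisfies ¬moving → AF atFloor.
Moving ∈ Sat(AG (¬moving → AF atFloor)).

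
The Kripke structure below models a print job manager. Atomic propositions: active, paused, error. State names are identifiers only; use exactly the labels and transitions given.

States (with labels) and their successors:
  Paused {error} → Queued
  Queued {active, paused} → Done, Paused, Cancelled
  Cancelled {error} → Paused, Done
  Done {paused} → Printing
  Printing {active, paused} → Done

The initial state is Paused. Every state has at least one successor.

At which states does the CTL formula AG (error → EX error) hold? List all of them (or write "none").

States satisfying error → EX error: {Queued, Cancelled, Done, Printing}.
States satisfying AG (error → EX error): {Done, Printing}.

{Done, Printing}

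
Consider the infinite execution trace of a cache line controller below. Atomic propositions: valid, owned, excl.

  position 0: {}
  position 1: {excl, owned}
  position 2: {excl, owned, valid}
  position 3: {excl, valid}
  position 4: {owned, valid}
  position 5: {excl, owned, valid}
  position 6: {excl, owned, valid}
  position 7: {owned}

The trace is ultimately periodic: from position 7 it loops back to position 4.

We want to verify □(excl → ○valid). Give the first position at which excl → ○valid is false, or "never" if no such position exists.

Check excl → ○valid at each position in order: 0 ✓, 1 ✓, 2 ✓, 3 ✓, 4 ✓, 5 ✓.
At position 6 the labels are {excl, owned, valid} and the next position 7 has {owned}, so excl → ○valid is false there. This is the first violation.

6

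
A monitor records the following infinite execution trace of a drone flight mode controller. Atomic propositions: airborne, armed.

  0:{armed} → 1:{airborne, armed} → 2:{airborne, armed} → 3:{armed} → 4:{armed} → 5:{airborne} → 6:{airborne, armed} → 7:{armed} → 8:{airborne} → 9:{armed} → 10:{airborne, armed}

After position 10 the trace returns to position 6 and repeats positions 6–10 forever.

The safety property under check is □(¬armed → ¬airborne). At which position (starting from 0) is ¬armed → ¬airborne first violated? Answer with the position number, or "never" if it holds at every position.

5

Check ¬armed → ¬airborne at each position in order: 0 ✓, 1 ✓, 2 ✓, 3 ✓, 4 ✓.
At position 5 the labels are {airborne}, so ¬armed → ¬airborne is false there. This is the first violation.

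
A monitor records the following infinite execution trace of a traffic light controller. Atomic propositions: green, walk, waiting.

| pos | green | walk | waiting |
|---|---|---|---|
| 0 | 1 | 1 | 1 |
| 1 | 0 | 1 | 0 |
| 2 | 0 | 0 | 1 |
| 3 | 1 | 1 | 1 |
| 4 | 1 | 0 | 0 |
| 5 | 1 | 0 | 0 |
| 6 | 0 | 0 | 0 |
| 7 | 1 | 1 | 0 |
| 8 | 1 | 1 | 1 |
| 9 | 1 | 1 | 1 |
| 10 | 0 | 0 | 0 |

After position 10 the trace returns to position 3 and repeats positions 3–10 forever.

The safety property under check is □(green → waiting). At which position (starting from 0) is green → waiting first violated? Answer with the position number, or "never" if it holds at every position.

4

Check green → waiting at each position in order: 0 ✓, 1 ✓, 2 ✓, 3 ✓.
At position 4 the labels are {green}, so green → waiting is false there. This is the first violation.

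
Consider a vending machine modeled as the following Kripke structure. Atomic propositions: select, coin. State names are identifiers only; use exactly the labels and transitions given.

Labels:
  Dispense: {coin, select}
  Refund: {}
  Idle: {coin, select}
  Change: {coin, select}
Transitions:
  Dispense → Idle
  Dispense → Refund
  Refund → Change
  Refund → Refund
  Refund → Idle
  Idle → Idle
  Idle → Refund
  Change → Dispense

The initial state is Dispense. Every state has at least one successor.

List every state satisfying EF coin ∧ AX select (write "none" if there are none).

{Change}

States satisfying coin: {Dispense, Idle, Change}.
States satisfying EF coin: {Dispense, Refund, Idle, Change}.
States satisfying select: {Dispense, Idle, Change}.
States satisfying AX select: {Change}.
States satisfying EF coin ∧ AX select: {Change}.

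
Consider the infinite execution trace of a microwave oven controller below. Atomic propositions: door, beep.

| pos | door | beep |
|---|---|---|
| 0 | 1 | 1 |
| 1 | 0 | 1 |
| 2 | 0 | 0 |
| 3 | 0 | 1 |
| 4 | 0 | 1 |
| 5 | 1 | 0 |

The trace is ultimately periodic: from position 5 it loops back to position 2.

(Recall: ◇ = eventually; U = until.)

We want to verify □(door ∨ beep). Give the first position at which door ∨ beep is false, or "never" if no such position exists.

2

Check door ∨ beep at each position in order: 0 ✓, 1 ✓.
At position 2 the labels are {}, so door ∨ beep is false there. This is the first violation.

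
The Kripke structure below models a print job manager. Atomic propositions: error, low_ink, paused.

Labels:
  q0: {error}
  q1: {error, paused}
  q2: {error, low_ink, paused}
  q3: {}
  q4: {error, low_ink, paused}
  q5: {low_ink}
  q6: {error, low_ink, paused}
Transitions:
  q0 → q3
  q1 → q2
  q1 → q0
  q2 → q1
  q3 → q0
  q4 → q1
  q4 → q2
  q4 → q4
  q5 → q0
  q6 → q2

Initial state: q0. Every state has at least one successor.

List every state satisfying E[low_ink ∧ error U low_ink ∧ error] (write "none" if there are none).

States satisfying low_ink ∧ error: {q2, q4, q6}.
States satisfying E[low_ink ∧ error U low_ink ∧ error]: {q2, q4, q6}.

{q2, q4, q6}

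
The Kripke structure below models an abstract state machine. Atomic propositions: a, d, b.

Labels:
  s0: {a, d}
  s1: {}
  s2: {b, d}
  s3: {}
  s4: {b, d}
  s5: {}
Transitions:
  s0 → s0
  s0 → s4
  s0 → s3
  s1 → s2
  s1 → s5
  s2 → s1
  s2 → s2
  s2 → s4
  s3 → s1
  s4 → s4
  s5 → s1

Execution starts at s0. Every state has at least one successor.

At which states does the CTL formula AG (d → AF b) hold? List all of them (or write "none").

States satisfying d → AF b: {s1, s2, s3, s4, s5}.
States satisfying AG (d → AF b): {s1, s2, s3, s4, s5}.

{s1, s2, s3, s4, s5}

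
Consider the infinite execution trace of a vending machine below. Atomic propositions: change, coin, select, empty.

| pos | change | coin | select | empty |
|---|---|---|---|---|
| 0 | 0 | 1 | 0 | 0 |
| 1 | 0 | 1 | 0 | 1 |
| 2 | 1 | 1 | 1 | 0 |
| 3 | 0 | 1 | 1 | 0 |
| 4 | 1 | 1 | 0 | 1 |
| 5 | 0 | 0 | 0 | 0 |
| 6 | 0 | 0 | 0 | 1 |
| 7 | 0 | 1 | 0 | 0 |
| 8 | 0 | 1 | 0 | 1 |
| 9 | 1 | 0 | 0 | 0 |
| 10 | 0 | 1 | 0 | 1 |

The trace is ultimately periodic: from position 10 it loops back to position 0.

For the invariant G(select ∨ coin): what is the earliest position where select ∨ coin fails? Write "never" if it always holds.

5

Check select ∨ coin at each position in order: 0 ✓, 1 ✓, 2 ✓, 3 ✓, 4 ✓.
At position 5 the labels are {}, so select ∨ coin is false there. This is the first violation.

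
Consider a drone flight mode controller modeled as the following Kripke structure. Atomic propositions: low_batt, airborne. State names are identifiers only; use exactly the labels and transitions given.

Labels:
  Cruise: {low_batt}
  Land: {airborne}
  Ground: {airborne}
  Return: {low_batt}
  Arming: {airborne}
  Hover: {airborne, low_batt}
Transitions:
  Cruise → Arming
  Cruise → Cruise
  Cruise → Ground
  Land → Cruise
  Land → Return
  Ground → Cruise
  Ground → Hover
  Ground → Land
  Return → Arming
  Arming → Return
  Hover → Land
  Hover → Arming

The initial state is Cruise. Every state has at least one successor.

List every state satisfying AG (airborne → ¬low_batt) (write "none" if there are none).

{Return, Arming}

States satisfying airborne → ¬low_batt: {Cruise, Land, Ground, Return, Arming}.
States satisfying AG (airborne → ¬low_batt): {Return, Arming}.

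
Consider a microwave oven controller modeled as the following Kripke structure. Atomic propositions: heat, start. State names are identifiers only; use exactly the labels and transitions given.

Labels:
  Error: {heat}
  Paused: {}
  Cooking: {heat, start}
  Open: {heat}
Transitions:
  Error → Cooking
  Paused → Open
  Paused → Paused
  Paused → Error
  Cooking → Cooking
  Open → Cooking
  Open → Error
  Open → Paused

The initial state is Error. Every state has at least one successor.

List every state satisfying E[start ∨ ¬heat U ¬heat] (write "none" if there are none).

{Paused}

States satisfying start ∨ ¬heat: {Paused, Cooking}.
States satisfying ¬heat: {Paused}.
States satisfying E[start ∨ ¬heat U ¬heat]: {Paused}.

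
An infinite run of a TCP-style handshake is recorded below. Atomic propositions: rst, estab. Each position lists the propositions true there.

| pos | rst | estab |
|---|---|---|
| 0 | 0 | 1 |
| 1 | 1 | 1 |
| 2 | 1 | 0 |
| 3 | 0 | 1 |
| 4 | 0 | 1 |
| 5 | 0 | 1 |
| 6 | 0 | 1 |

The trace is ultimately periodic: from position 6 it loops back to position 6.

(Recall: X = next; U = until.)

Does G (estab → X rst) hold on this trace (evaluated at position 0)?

estab → X rst must hold at every position from 0 onward. It fails at position 3, so G (estab → X rst) is false.
Positions where estab holds: 0, 1, 3, 4, 5, 6.
Check X rst at each: 0→ok, 1→ok, 3→fails, 4→fails, 5→fails, 6→fails.

Does not hold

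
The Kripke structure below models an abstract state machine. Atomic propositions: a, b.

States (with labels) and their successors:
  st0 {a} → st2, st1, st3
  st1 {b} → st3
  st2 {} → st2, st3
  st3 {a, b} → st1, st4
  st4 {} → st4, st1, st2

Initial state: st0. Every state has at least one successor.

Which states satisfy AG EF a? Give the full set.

{st0, st1, st2, st3, st4}

States satisfying EF a: {st0, st1, st2, st3, st4}.
States satisfying AG EF a: {st0, st1, st2, st3, st4}.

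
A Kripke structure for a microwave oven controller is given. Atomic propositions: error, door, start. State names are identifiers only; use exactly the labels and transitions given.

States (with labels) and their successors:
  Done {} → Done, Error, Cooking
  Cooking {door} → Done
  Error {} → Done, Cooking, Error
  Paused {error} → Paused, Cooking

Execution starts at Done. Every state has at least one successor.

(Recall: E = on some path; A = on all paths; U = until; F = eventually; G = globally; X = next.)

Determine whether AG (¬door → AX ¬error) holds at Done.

States satisfying ¬door → AX ¬error: {Done, Cooking, Error}.
States satisfying AG (¬door → AX ¬error): {Done, Cooking, Error}.
Every state reachable from Done satisfies ¬door → AX ¬error.
Done ∈ Sat(AG (¬door → AX ¬error)).

Yes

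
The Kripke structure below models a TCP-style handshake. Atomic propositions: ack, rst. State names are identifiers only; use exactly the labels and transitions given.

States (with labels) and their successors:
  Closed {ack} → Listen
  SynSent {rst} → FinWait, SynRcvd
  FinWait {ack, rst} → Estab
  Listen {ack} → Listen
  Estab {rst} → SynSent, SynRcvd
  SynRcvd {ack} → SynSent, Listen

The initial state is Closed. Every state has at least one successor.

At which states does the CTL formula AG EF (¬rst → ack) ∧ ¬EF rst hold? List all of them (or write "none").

States satisfying EF (¬rst → ack): {Closed, SynSent, FinWait, Listen, Estab, SynRcvd}.
States satisfying AG EF (¬rst → ack): {Closed, SynSent, FinWait, Listen, Estab, SynRcvd}.
States satisfying rst: {SynSent, FinWait, Estab}.
States satisfying EF rst: {SynSent, FinWait, Estab, SynRcvd}.
States satisfying ¬EF rst: {Closed, Listen}.
States satisfying AG EF (¬rst → ack) ∧ ¬EF rst: {Closed, Listen}.

{Closed, Listen}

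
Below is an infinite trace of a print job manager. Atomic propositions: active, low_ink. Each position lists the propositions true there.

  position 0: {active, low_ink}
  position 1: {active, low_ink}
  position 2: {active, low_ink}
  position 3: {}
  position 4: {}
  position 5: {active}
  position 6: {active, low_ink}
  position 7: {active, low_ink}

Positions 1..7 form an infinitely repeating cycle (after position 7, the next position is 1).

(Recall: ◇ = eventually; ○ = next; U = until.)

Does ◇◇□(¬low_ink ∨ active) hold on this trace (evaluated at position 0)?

Holds

◇□(¬low_ink ∨ active) holds at position 0, which is reachable from 0, so ◇◇□(¬low_ink ∨ active) holds.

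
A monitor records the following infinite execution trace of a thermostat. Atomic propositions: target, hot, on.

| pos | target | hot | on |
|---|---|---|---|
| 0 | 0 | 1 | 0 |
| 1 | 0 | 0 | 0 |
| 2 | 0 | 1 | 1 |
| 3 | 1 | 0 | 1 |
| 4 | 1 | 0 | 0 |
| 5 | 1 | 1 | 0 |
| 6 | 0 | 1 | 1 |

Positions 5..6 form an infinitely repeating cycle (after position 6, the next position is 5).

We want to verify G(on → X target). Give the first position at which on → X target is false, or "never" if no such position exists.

never

on → X target holds at every position 0..6, and those are all the positions the trace ever visits, so the invariant G(on → X target) is never violated.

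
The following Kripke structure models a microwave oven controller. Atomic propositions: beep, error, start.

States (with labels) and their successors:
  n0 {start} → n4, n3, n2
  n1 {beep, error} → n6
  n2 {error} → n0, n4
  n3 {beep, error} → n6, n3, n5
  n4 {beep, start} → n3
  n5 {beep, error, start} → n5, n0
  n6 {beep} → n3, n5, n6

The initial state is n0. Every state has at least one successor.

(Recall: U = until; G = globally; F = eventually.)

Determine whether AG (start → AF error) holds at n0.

Yes

States satisfying start → AF error: {n0, n1, n2, n3, n4, n5, n6}.
States satisfying AG (start → AF error): {n0, n1, n2, n3, n4, n5, n6}.
Every state reachable from n0 satisfies start → AF error.
n0 ∈ Sat(AG (start → AF error)).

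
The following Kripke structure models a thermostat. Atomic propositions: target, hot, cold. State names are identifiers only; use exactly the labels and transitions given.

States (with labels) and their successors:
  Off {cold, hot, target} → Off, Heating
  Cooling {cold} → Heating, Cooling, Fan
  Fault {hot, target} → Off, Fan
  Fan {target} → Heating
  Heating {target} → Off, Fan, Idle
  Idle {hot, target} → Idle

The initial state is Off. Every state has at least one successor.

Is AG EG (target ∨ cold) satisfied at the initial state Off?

Yes

States satisfying EG (target ∨ cold): {Off, Cooling, Fault, Fan, Heating, Idle}.
States satisfying AG EG (target ∨ cold): {Off, Cooling, Fault, Fan, Heating, Idle}.
Every state reachable from Off satisfies EG (target ∨ cold).
Off ∈ Sat(AG EG (target ∨ cold)).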